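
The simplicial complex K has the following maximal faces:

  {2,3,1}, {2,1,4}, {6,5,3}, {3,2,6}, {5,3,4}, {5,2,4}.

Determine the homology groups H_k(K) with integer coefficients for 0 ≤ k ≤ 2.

Take the total order 1 < 2 < 3 < 4 < 5 < 6 on the vertex set. Then K (dimension 2) consists of the simplices:

  0-simplices (6): [1], [2], [3], [4], [5], [6]
  1-simplices (12): [1,2], [1,3], [1,4], [2,3], [2,4], [2,5], [2,6], [3,4], [3,5], [3,6], [4,5], [5,6]
  2-simplices (6): [1,2,3], [1,2,4], [2,3,6], [2,4,5], [3,4,5], [3,5,6]

so the chain groups are C_0 ≅ Z^6, C_1 ≅ Z^12, C_2 ≅ Z^6.

The boundary map ∂_1: C_1 → C_0 is given by ∂[p,q] = [q] − [p].
As a 6×12 matrix over Z this has rank 5, with invariant factors (1,1,1,1,1).

The boundary map ∂_2: C_2 → C_1 sends each 2-simplex [p,q,r] to [q,r] − [p,r] + [p,q]. For instance
  ∂[3,5,6] = [5,6] − [3,6] + [3,5],
  ∂[2,3,6] = [3,6] − [2,6] + [2,3].
This gives a 12×6 integer matrix of rank 6; reducing to Smith normal form yields diagonal entries (1,1,1,1,1,1).

Reading off H_k = ker ∂_k / im ∂_{k+1}:

  H_0: rank C_0 − rank ∂_1 = 6 − 5 = 1, and the invariant factors of ∂_1 are all 1, so H_0 ≅ Z.
  H_1: rank ker ∂_1 − rank ∂_2 = (12 − 5) − 6 = 1, and the invariant factors of ∂_2 are all 1, so H_1 ≅ Z.
  H_2: rank ker ∂_2 − rank ∂_3 = (6 − 6) − 0 = 0, and there is no ∂_3, so H_2 ≅ 0.

(K is a triangulation of the cylinder S^1 x I.)

H_0 ≅ Z,  H_1 ≅ Z,  H_2 = 0.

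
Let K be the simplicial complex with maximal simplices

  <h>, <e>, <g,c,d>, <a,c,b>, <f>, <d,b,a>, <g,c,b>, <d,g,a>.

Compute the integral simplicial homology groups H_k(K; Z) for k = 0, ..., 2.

Order the vertices as a < b < c < d < e < f < g < h. Listing each simplex with vertices in this order, K has dimension 2 with simplices:

  0-simplices (8): a, b, c, d, e, f, g, h
  1-simplices (10): ab, ac, ad, ag, bc, bd, bg, cd, cg, dg
  2-simplices (5): abc, abd, adg, bcg, cdg

giving chain groups C_0 ≅ Z^8, C_1 ≅ Z^10, C_2 ≅ Z^5.

∂_1: C_1 → C_0 is given by ∂[p,q] = [q] − [p].
This gives a 8×10 integer matrix of rank 4; reducing to Smith normal form yields diagonal entries (1,1,1,1).

Boundary ∂_2: C_2 → C_1 sends each 2-simplex [p,q,r] to [q,r] − [p,r] + [p,q]. For instance
  ∂adg = dg − ag + ad,
  ∂abc = bc − ac + ab.
The 10×5 boundary matrix has rank 5 and Smith normal form diag(1,1,1,1,1).

From H_k ≅ ker(∂_k) / im(∂_{k+1}) we obtain:

  H_0: rank C_0 − rank ∂_1 = 8 − 4 = 4, and the invariant factors of ∂_1 are all 1, so H_0 = Z^4.
  H_1: rank ker ∂_1 − rank ∂_2 = (10 − 4) − 5 = 1, and the invariant factors of ∂_2 are all 1, so H_1 = Z.
  H_2: rank ker ∂_2 − rank ∂_3 = (5 − 5) − 0 = 0, and there is no ∂_3, so H_2 = 0.

As a check, the Euler characteristic is 8 − 10 + 5 = 3, which agrees with 4 − 1 + 0 = 3.
(K is a triangulation of the disjoint union of a set of 3 points and the Möbius band.)

H_0 ≅ Z^4,  H_1 ≅ Z,  H_2 = 0.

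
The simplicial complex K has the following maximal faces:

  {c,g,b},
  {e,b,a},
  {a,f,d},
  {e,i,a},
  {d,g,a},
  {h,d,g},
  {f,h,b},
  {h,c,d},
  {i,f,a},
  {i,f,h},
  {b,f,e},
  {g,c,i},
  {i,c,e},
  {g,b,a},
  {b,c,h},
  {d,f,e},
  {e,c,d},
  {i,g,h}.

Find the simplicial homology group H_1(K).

H_1 ≅ Z ⊕ Z/2.

Take the total order a < b < c < d < e < f < g < h < i on the vertex set. Then K (dimension 2) consists of the simplices:

  0-simplices (9): a, b, c, d, e, f, g, h, i
  1-simplices (27): ab, ad, ae, af, ag, ai, bc, be, bf, bg, bh, cd, ce, cg, ch, ci, de, df, dg, dh, ef, ei, fh, fi, gh, gi, hi
  2-simplices (18): abe, abg, adf, adg, aei, afi, bcg, bch, bef, bfh, cde, cdh, cei, cgi, def, dgh, fhi, ghi

so the chain groups are C_0 ≅ Z^9, C_1 ≅ Z^27, C_2 ≅ Z^18.

Boundary ∂_1: C_1 → C_0 maps an edge to its endpoints' difference, ∂[p,q] = q − p. For instance
  ∂ci = i − c.
As a 9×27 matrix over Z this has rank 8, with invariant factors (1,1,1,1,1,1,1,1).

The boundary map ∂_2: C_2 → C_1 acts by ∂[p,q,r] = [q,r] − [p,r] + [p,q]. For instance
  ∂abe = be − ae + ab,
  ∂abg = bg − ag + ab.
This gives a 27×18 integer matrix of rank 18; reducing to Smith normal form yields diagonal entries (1,1,1,1,1,1,1,1,1,1,1,1,1,1,1,1,1,2).

Reading off H_k = ker ∂_k / im ∂_{k+1}:

  H_1: rank ker ∂_1 − rank ∂_2 = (27 − 8) − 18 = 1, and ∂_2 has invariant factor 2 > 1, so H_1 ≅ Z ⊕ Z/2.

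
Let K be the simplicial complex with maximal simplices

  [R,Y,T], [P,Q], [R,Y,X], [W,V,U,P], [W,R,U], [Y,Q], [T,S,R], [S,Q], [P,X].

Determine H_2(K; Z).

Order the vertices as P < Q < R < S < T < U < V < W < X < Y. Listing each simplex with vertices in this order, K has dimension 3 with simplices:

  0-simplices (10): P, Q, R, S, T, U, V, W, X, Y
  1-simplices (19): PQ, PU, PV, PW, PX, QS, QY, RS, RT, RU, RW, RX, RY, ST, TY, UV, UW, VW, XY
  2-simplices (8): PUV, PUW, PVW, RST, RTY, RUW, RXY, UVW
  3-simplices (1): PUVW

Hence C_0 ≅ Z^10, C_1 ≅ Z^19, C_2 ≅ Z^8, C_3 ≅ Z^1.

∂_1: C_1 → C_0 sends each edge [p,q] (with p < q) to q − p. For instance
  ∂PW = W − P.
This gives a 10×19 integer matrix of rank 9; reducing to Smith normal form yields diagonal entries (1,1,1,1,1,1,1,1,1).

∂_2: C_2 → C_1 sends each 2-simplex [p,q,r] to [q,r] − [p,r] + [p,q]. For instance
  ∂RST = ST − RT + RS,
  ∂UVW = VW − UW + UV.
This gives a 19×8 integer matrix of rank 7; reducing to Smith normal form yields diagonal entries (1,1,1,1,1,1,1).

The boundary map ∂_3: C_3 → C_2 sends each 3-simplex σ to the alternating sum Σ_i (−1)^i (σ with its i-th vertex removed). For instance
  ∂PUVW = UVW − PVW + PUW − PUV.
This gives a 8×1 integer matrix of rank 1; reducing to Smith normal form yields diagonal entries (1).

Computing H_k = (kernel of ∂_k) / (image of ∂_{k+1}):

  H_2: rank ker ∂_2 − rank ∂_3 = (8 − 7) − 1 = 0, and the invariant factors of ∂_3 are all 1, so H_2 ≅ 0.

H_2 ≅ 0.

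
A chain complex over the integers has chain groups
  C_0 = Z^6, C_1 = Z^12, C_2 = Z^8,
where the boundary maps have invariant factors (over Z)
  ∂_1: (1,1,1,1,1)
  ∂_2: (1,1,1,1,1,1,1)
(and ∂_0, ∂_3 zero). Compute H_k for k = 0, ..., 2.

H_0 ≅ Z,  H_1 = 0,  H_2 ≅ Z.

H_0: b_0 = 6 − 0 − 5 = 1; torsion from ∂_1 factors > 1: none. So H_0 ≅ Z.
H_1: b_1 = 12 − 5 − 7 = 0; torsion from ∂_2 factors > 1: none. So H_1 ≅ 0.
H_2: b_2 = 8 − 7 − 0 = 1; torsion from ∂_3 factors > 1: none. So H_2 ≅ Z.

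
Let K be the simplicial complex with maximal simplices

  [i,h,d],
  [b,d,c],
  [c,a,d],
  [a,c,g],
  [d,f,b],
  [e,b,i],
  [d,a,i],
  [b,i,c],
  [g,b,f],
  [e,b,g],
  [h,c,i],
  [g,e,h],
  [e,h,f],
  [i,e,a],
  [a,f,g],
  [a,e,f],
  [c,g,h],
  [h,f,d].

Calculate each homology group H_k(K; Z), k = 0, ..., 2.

H_0 = Z,  H_1 = Z ⊕ Z/2Z,  H_2 = 0.

Fix the vertex order a < b < c < d < e < f < g < h < i and write every simplex with vertices in increasing order. Then dim K = 2 and the simplices of K are:

  0-simplices (9): a, b, c, d, e, f, g, h, i
  1-simplices (27): ac, ad, ae, af, ag, ai, bc, bd, be, bf, bg, bi, cd, cg, ch, ci, df, dh, di, ef, eg, eh, ei, fg, fh, gh, hi
  2-simplices (18): acd, acg, adi, aef, aei, afg, bcd, bci, bdf, beg, bei, bfg, cgh, chi, dfh, dhi, efh, egh

so the chain groups are C_0 ≅ Z^9, C_1 ≅ Z^27, C_2 ≅ Z^18.

Boundary ∂_1: C_1 → C_0 maps an edge to its endpoints' difference, ∂[p,q] = q − p.
The 9×27 boundary matrix has rank 8 and Smith normal form diag(1,1,1,1,1,1,1,1).

∂_2: C_2 → C_1 maps a triangle to the signed sum of its edges. For instance
  ∂beg = eg − bg + be,
  ∂bei = ei − bi + be.
This gives a 27×18 integer matrix of rank 18; reducing to Smith normal form yields diagonal entries (1,1,1,1,1,1,1,1,1,1,1,1,1,1,1,1,1,2).

Now H_k = ker ∂_k / im ∂_{k+1}, so:

  H_0: rank C_0 − rank ∂_1 = 9 − 8 = 1, and the invariant factors of ∂_1 are all 1, so H_0 = Z.
  H_1: rank ker ∂_1 − rank ∂_2 = (27 − 8) − 18 = 1, and ∂_2 has invariant factor 2 > 1, so H_1 = Z ⊕ Z/2Z.
  H_2: rank ker ∂_2 − rank ∂_3 = (18 − 18) − 0 = 0, and there is no ∂_3, so H_2 = 0.

(K is a triangulation of the Klein bottle.)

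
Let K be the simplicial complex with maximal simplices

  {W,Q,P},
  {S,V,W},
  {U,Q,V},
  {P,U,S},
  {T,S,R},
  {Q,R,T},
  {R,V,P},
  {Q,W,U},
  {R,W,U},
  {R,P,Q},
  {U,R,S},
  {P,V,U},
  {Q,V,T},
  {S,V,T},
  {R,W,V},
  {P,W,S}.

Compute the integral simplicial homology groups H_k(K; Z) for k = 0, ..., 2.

Order the vertices as P < Q < R < S < T < U < V < W. Listing each simplex with vertices in this order, K has dimension 2 with simplices:

  0-simplices (8): P, Q, R, S, T, U, V, W
  1-simplices (24): PQ, PR, PS, PU, PV, PW, QR, QT, QU, QV, QW, RS, RT, RU, RV, RW, ST, SU, SV, SW, TV, UV, UW, VW
  2-simplices (16): PQR, PQW, PRV, PSU, PSW, PUV, QRT, QTV, QUV, QUW, RST, RSU, RUW, RVW, STV, SVW

Hence C_0 ≅ Z^8, C_1 ≅ Z^24, C_2 ≅ Z^16.

∂_1: C_1 → C_0 sends each edge [p,q] (with p < q) to q − p. For instance
  ∂PS = S − P.
The resulting 8×24 matrix has rank 7, and its Smith normal form has invariant factors (1,1,1,1,1,1,1).

∂_2: C_2 → C_1 sends each 2-simplex [p,q,r] to [q,r] − [p,r] + [p,q]. For instance
  ∂STV = TV − SV + ST,
  ∂PQW = QW − PW + PQ.
As a 24×16 matrix over Z this has rank 15, with invariant factors (1,1,1,1,1,1,1,1,1,1,1,1,1,1,1).

Reading off H_k = ker ∂_k / im ∂_{k+1}:

  H_0: rank C_0 − rank ∂_1 = 8 − 7 = 1, and the invariant factors of ∂_1 are all 1, so H_0 = Z.
  H_1: rank ker ∂_1 − rank ∂_2 = (24 − 7) − 15 = 2, and the invariant factors of ∂_2 are all 1, so H_1 = Z^2.
  H_2: rank ker ∂_2 − rank ∂_3 = (16 − 15) − 0 = 1, and there is no ∂_3, so H_2 = Z.

As a check, the Euler characteristic is 8 − 24 + 16 = 0, which agrees with 1 − 2 + 1 = 0.
(K is a triangulation of the torus T^2.)

H_0 ≅ Z,  H_1 ≅ Z^2,  H_2 ≅ Z.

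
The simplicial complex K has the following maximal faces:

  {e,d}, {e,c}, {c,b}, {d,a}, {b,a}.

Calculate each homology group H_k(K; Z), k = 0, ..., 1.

Order the vertices as a < b < c < d < e. Listing each simplex with vertices in this order, K has dimension 1 with simplices:

  0-simplices (5): a, b, c, d, e
  1-simplices (5): ab, ad, bc, ce, de

Hence C_0 ≅ Z^5, C_1 ≅ Z^5.

Boundary ∂_1: C_1 → C_0 sends each edge [p,q] (with p < q) to q − p. For instance
  ∂de = e − d.
As a 5×5 matrix over Z this has rank 4, with invariant factors (1,1,1,1).

Computing H_k = (kernel of ∂_k) / (image of ∂_{k+1}):

  H_0: rank C_0 − rank ∂_1 = 5 − 4 = 1, and the invariant factors of ∂_1 are all 1, so H_0 = Z.
  H_1: rank ker ∂_1 − rank ∂_2 = (5 − 4) − 0 = 1, and there is no ∂_2, so H_1 = Z.

(K is a triangulation of the circle S^1.)

H_0 ≅ Z,  H_1 ≅ Z.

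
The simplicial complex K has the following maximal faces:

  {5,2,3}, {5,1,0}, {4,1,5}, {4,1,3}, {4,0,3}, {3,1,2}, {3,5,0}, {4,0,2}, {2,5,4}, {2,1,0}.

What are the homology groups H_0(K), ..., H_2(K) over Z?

Fix the vertex order 0 < 1 < 2 < 3 < 4 < 5 and write every simplex with vertices in increasing order. Then dim K = 2 and the simplices of K are:

  0-simplices (6): [0], [1], [2], [3], [4], [5]
  1-simplices (15): [0,1], [0,2], [0,3], [0,4], [0,5], [1,2], [1,3], [1,4], [1,5], [2,3], [2,4], [2,5], [3,4], [3,5], [4,5]
  2-simplices (10): [0,1,2], [0,1,5], [0,2,4], [0,3,4], [0,3,5], [1,2,3], [1,3,4], [1,4,5], [2,3,5], [2,4,5]

Hence C_0 ≅ Z^6, C_1 ≅ Z^15, C_2 ≅ Z^10.

The boundary map ∂_1: C_1 → C_0 sends each edge [p,q] (with p < q) to q − p. For instance
  ∂[1,4] = [4] − [1].
This gives a 6×15 integer matrix of rank 5; reducing to Smith normal form yields diagonal entries (1,1,1,1,1).

∂_2: C_2 → C_1 sends each 2-simplex [p,q,r] to [q,r] − [p,r] + [p,q]. For instance
  ∂[1,3,4] = [3,4] − [1,4] + [1,3],
  ∂[0,1,5] = [1,5] − [0,5] + [0,1].
As a 15×10 matrix over Z this has rank 10, with invariant factors (1,1,1,1,1,1,1,1,1,2).

From H_k ≅ ker(∂_k) / im(∂_{k+1}) we obtain:

  H_0: rank C_0 − rank ∂_1 = 6 − 5 = 1, and the invariant factors of ∂_1 are all 1, so H_0 ≅ Z.
  H_1: rank ker ∂_1 − rank ∂_2 = (15 − 5) − 10 = 0, and ∂_2 has invariant factor 2 > 1, so H_1 ≅ Z/2Z.
  H_2: rank ker ∂_2 − rank ∂_3 = (10 − 10) − 0 = 0, and there is no ∂_3, so H_2 ≅ 0.

(K is a triangulation of the real projective plane RP^2.)

H_0 ≅ Z,  H_1 ≅ Z/2Z,  H_2 = 0.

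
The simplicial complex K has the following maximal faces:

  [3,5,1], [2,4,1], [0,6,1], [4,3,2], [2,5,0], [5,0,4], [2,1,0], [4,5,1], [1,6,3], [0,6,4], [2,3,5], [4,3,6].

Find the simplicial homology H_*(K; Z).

H_0 = Z,  H_1 = Z/2Z,  H_2 = 0.

Take the total order 0 < 1 < 2 < 3 < 4 < 5 < 6 on the vertex set. Then K (dimension 2) consists of the simplices:

  0-simplices (7): [0], [1], [2], [3], [4], [5], [6]
  1-simplices (18): [0,1], [0,2], [0,4], [0,5], [0,6], [1,2], [1,3], [1,4], [1,5], [1,6], [2,3], [2,4], [2,5], [3,4], [3,5], [3,6], [4,5], [4,6]
  2-simplices (12): [0,1,2], [0,1,6], [0,2,5], [0,4,5], [0,4,6], [1,2,4], [1,3,5], [1,3,6], [1,4,5], [2,3,4], [2,3,5], [3,4,6]

Hence C_0 ≅ Z^7, C_1 ≅ Z^18, C_2 ≅ Z^12.

∂_1: C_1 → C_0 maps an edge to its endpoints' difference, ∂[p,q] = q − p. For instance
  ∂[1,6] = [6] − [1].
This gives a 7×18 integer matrix of rank 6; reducing to Smith normal form yields diagonal entries (1,1,1,1,1,1).

∂_2: C_2 → C_1 acts by ∂[p,q,r] = [q,r] − [p,r] + [p,q]. For instance
  ∂[0,2,5] = [2,5] − [0,5] + [0,2],
  ∂[1,2,4] = [2,4] − [1,4] + [1,2].
As a 18×12 matrix over Z this has rank 12, with invariant factors (1,1,1,1,1,1,1,1,1,1,1,2).

From H_k ≅ ker(∂_k) / im(∂_{k+1}) we obtain:

  H_0: rank C_0 − rank ∂_1 = 7 − 6 = 1, and the invariant factors of ∂_1 are all 1, so H_0 = Z.
  H_1: rank ker ∂_1 − rank ∂_2 = (18 − 6) − 12 = 0, and ∂_2 has invariant factor 2 > 1, so H_1 = Z/2Z.
  H_2: rank ker ∂_2 − rank ∂_3 = (12 − 12) − 0 = 0, and there is no ∂_3, so H_2 = 0.

(K is a triangulation of the real projective plane RP^2.)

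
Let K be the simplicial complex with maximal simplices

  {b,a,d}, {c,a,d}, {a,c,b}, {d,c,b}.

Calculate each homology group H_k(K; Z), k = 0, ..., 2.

We work with the vertex ordering a < b < c < d. The simplices of K, each written with vertices in increasing order, are:

  0-simplices (4): a, b, c, d
  1-simplices (6): ab, ac, ad, bc, bd, cd
  2-simplices (4): abc, abd, acd, bcd

so the chain groups are C_0 ≅ Z^4, C_1 ≅ Z^6, C_2 ≅ Z^4.

The boundary map ∂_1: C_1 → C_0 maps an edge to its endpoints' difference, ∂[p,q] = q − p. For instance
  ∂bd = d − b.
The resulting 4×6 matrix has rank 3, and its Smith normal form has invariant factors (1,1,1).

∂_2: C_2 → C_1 acts by ∂[p,q,r] = [q,r] − [p,r] + [p,q]. For instance
  ∂acd = cd − ad + ac,
  ∂bcd = cd − bd + bc.
As a 6×4 matrix over Z this has rank 3, with invariant factors (1,1,1).

From H_k ≅ ker(∂_k) / im(∂_{k+1}) we obtain:

  H_0: rank C_0 − rank ∂_1 = 4 − 3 = 1, and the invariant factors of ∂_1 are all 1, so H_0 = Z.
  H_1: rank ker ∂_1 − rank ∂_2 = (6 − 3) − 3 = 0, and the invariant factors of ∂_2 are all 1, so H_1 = 0.
  H_2: rank ker ∂_2 − rank ∂_3 = (4 − 3) − 0 = 1, and there is no ∂_3, so H_2 = Z.

As a check, the Euler characteristic is 4 − 6 + 4 = 2, which agrees with 1 − 0 + 1 = 2.

H_0 ≅ Z,  H_1 = 0,  H_2 ≅ Z.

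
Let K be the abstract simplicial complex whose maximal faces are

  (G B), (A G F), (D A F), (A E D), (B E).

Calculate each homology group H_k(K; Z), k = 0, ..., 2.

H_0 ≅ Z,  H_1 ≅ Z,  H_2 = 0.

Order the vertices as A < B < D < E < F < G. Listing each simplex with vertices in this order, K has dimension 2 with simplices:

  0-simplices (6): A, B, D, E, F, G
  1-simplices (9): AD, AE, AF, AG, BE, BG, DE, DF, FG
  2-simplices (3): ADE, ADF, AFG

giving chain groups C_0 ≅ Z^6, C_1 ≅ Z^9, C_2 ≅ Z^3.

The boundary map ∂_1: C_1 → C_0 is given by ∂[p,q] = [q] − [p]. For instance
  ∂AD = D − A.
As a 6×9 matrix over Z this has rank 5, with invariant factors (1,1,1,1,1).

Boundary ∂_2: C_2 → C_1 acts by ∂[p,q,r] = [q,r] − [p,r] + [p,q]. For instance
  ∂ADF = DF − AF + AD,
  ∂AFG = FG − AG + AF.
As a 9×3 matrix over Z this has rank 3, with invariant factors (1,1,1).

Now H_k = ker ∂_k / im ∂_{k+1}, so:

  H_0: rank C_0 − rank ∂_1 = 6 − 5 = 1, and the invariant factors of ∂_1 are all 1, so H_0 = Z.
  H_1: rank ker ∂_1 − rank ∂_2 = (9 − 5) − 3 = 1, and the invariant factors of ∂_2 are all 1, so H_1 = Z.
  H_2: rank ker ∂_2 − rank ∂_3 = (3 − 3) − 0 = 0, and there is no ∂_3, so H_2 = 0.

As a check, the Euler characteristic is 6 − 9 + 3 = 0, which agrees with 1 − 1 + 0 = 0.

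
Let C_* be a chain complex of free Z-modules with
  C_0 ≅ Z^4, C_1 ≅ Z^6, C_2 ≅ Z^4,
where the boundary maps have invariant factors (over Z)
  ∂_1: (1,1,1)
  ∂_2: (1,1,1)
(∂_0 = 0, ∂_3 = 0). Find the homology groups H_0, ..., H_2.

H_0: b_0 = 4 − 0 − 3 = 1; torsion from ∂_1 factors > 1: none. So H_0 ≅ Z.
H_1: b_1 = 6 − 3 − 3 = 0; torsion from ∂_2 factors > 1: none. So H_1 ≅ 0.
H_2: b_2 = 4 − 3 − 0 = 1; torsion from ∂_3 factors > 1: none. So H_2 ≅ Z.

H_0 ≅ Z,  H_1 = 0,  H_2 ≅ Z.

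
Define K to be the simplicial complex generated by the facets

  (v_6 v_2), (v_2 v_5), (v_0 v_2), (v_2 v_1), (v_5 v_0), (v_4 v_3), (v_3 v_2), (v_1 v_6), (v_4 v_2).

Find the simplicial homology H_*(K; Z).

H_0 ≅ Z,  H_1 ≅ Z^3.

K has 7 vertices, 9 edges.
rank ∂_0 = 0, rank ∂_1 = 6 ⇒ b_0 = 7 − 0 − 6 = 1; all invariant factors of ∂_1 are 1 so no torsion. So H_0 = Z.
rank ∂_1 = 6, rank ∂_2 = 0 ⇒ b_1 = 9 − 6 − 0 = 3. So H_1 = Z^3.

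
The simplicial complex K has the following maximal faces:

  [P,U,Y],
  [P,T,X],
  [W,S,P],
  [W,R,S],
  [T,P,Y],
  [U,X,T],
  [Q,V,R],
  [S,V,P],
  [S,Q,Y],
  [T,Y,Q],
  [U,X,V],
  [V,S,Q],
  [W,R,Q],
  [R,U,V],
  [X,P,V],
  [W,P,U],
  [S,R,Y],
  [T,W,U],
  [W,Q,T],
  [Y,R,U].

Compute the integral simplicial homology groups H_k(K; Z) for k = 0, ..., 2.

H_0 ≅ Z,  H_1 ≅ Z ⊕ Z/2,  H_2 = 0.

Fix the vertex order P < Q < R < S < T < U < V < W < X < Y and write every simplex with vertices in increasing order. Then dim K = 2 and the simplices of K are:

  0-simplices (10): P, Q, R, S, T, U, V, W, X, Y
  1-simplices (30): PS, PT, PU, PV, PW, PX, PY, QR, QS, QT, QV, QW, QY, RS, RU, RV, RW, RY, SV, SW, SY, TU, TW, TX, TY, UV, UW, UX, UY, VX
  2-simplices (20): PSV, PSW, PTX, PTY, PUW, PUY, PVX, QRV, QRW, QSV, QSY, QTW, QTY, RSW, RSY, RUV, RUY, TUW, TUX, UVX

so the chain groups are C_0 ≅ Z^10, C_1 ≅ Z^30, C_2 ≅ Z^20.

The boundary map ∂_1: C_1 → C_0 sends each edge [p,q] (with p < q) to q − p. For instance
  ∂PT = T − P.
This gives a 10×30 integer matrix of rank 9; reducing to Smith normal form yields diagonal entries (1,1,1,1,1,1,1,1,1).

Boundary ∂_2: C_2 → C_1 sends each 2-simplex [p,q,r] to [q,r] − [p,r] + [p,q]. For instance
  ∂RUY = UY − RY + RU,
  ∂PVX = VX − PX + PV.
This gives a 30×20 integer matrix of rank 20; reducing to Smith normal form yields diagonal entries (1,1,1,1,1,1,1,1,1,1,1,1,1,1,1,1,1,1,1,2).

Computing H_k = (kernel of ∂_k) / (image of ∂_{k+1}):

  H_0: rank C_0 − rank ∂_1 = 10 − 9 = 1, and the invariant factors of ∂_1 are all 1, so H_0 = Z.
  H_1: rank ker ∂_1 − rank ∂_2 = (30 − 9) − 20 = 1, and ∂_2 has invariant factor 2 > 1, so H_1 = Z ⊕ Z/2.
  H_2: rank ker ∂_2 − rank ∂_3 = (20 − 20) − 0 = 0, and there is no ∂_3, so H_2 = 0.

As a check, the Euler characteristic is 10 − 30 + 20 = 0, which agrees with 1 − 1 + 0 = 0.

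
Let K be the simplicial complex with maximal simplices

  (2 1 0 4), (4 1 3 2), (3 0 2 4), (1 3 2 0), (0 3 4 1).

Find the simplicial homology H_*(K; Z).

Order the vertices as 0 < 1 < 2 < 3 < 4. Listing each simplex with vertices in this order, K has dimension 3 with simplices:

  0-simplices (5): [0], [1], [2], [3], [4]
  1-simplices (10): [0,1], [0,2], [0,3], [0,4], [1,2], [1,3], [1,4], [2,3], [2,4], [3,4]
  2-simplices (10): [0,1,2], [0,1,3], [0,1,4], [0,2,3], [0,2,4], [0,3,4], [1,2,3], [1,2,4], [1,3,4], [2,3,4]
  3-simplices (5): [0,1,2,3], [0,1,2,4], [0,1,3,4], [0,2,3,4], [1,2,3,4]

so the chain groups are C_0 ≅ Z^5, C_1 ≅ Z^10, C_2 ≅ Z^10, C_3 ≅ Z^5.

The boundary map ∂_1: C_1 → C_0 sends each edge [p,q] (with p < q) to q − p. For instance
  ∂[3,4] = [4] − [3].
This gives a 5×10 integer matrix of rank 4; reducing to Smith normal form yields diagonal entries (1,1,1,1).

The boundary map ∂_2: C_2 → C_1 acts by ∂[p,q,r] = [q,r] − [p,r] + [p,q]. For instance
  ∂[0,1,2] = [1,2] − [0,2] + [0,1],
  ∂[0,1,4] = [1,4] − [0,4] + [0,1].
The resulting 10×10 matrix has rank 6, and its Smith normal form has invariant factors (1,1,1,1,1,1).

Boundary ∂_3: C_3 → C_2 sends each 3-simplex σ to the alternating sum Σ_i (−1)^i (σ with its i-th vertex removed). For instance
  ∂[1,2,3,4] = [2,3,4] − [1,3,4] + [1,2,4] − [1,2,3],
  ∂[0,1,2,4] = [1,2,4] − [0,2,4] + [0,1,4] − [0,1,2].
The resulting 10×5 matrix has rank 4, and its Smith normal form has invariant factors (1,1,1,1).

Now H_k = ker ∂_k / im ∂_{k+1}, so:

  H_0: rank C_0 − rank ∂_1 = 5 − 4 = 1, and the invariant factors of ∂_1 are all 1, so H_0 = Z.
  H_1: rank ker ∂_1 − rank ∂_2 = (10 − 4) − 6 = 0, and the invariant factors of ∂_2 are all 1, so H_1 = 0.
  H_2: rank ker ∂_2 − rank ∂_3 = (10 − 6) − 4 = 0, and the invariant factors of ∂_3 are all 1, so H_2 = 0.
  H_3: rank ker ∂_3 − rank ∂_4 = (5 − 4) − 0 = 1, and there is no ∂_4, so H_3 = Z.

As a check, the Euler characteristic is 5 − 10 + 10 − 5 = 0, which agrees with 1 − 0 + 0 − 1 = 0.

H_0 = Z,  H_1 = 0,  H_2 = 0,  H_3 = Z.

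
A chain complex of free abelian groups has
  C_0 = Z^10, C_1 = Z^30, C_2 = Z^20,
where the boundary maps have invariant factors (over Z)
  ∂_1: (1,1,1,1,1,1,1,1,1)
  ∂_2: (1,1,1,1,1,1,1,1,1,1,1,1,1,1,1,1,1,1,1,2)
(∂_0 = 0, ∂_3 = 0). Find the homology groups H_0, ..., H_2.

H_0 ≅ Z,  H_1 ≅ Z ⊕ Z/2,  H_2 = 0.

H_0: b_0 = 10 − 0 − 9 = 1; torsion from ∂_1 factors > 1: none. So H_0 ≅ Z.
H_1: b_1 = 30 − 9 − 20 = 1; torsion from ∂_2 factors > 1: [2]. So H_1 ≅ Z ⊕ Z/2.
H_2: b_2 = 20 − 20 − 0 = 0; torsion from ∂_3 factors > 1: none. So H_2 ≅ 0.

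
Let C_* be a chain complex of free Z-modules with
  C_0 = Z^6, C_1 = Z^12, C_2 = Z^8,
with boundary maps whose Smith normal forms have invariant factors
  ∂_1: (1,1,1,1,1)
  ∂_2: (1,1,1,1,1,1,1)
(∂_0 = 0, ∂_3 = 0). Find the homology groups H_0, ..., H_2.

H_0 ≅ Z,  H_1 = 0,  H_2 ≅ Z.

H_0: b_0 = 6 − 0 − 5 = 1; torsion from ∂_1 factors > 1: none. So H_0 ≅ Z.
H_1: b_1 = 12 − 5 − 7 = 0; torsion from ∂_2 factors > 1: none. So H_1 ≅ 0.
H_2: b_2 = 8 − 7 − 0 = 1; torsion from ∂_3 factors > 1: none. So H_2 ≅ Z.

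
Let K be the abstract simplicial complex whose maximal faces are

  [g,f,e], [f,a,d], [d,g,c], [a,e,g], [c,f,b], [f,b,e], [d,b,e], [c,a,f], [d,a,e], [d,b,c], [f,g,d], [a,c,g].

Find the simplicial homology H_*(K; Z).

Fix the vertex order a < b < c < d < e < f < g and write every simplex with vertices in increasing order. Then dim K = 2 and the simplices of K are:

  0-simplices (7): a, b, c, d, e, f, g
  1-simplices (18): ac, ad, ae, af, ag, bc, bd, be, bf, cd, cf, cg, de, df, dg, ef, eg, fg
  2-simplices (12): acf, acg, ade, adf, aeg, bcd, bcf, bde, bef, cdg, dfg, efg

so the chain groups are C_0 ≅ Z^7, C_1 ≅ Z^18, C_2 ≅ Z^12.

The boundary map ∂_1: C_1 → C_0 is given by ∂[p,q] = [q] − [p]. For instance
  ∂ae = e − a.
The resulting 7×18 matrix has rank 6, and its Smith normal form has invariant factors (1,1,1,1,1,1).

Boundary ∂_2: C_2 → C_1 maps a triangle to the signed sum of its edges. For instance
  ∂bcf = cf − bf + bc,
  ∂bcd = cd − bd + bc.
As a 18×12 matrix over Z this has rank 12, with invariant factors (1,1,1,1,1,1,1,1,1,1,1,2).

Now H_k = ker ∂_k / im ∂_{k+1}, so:

  H_0: rank C_0 − rank ∂_1 = 7 − 6 = 1, and the invariant factors of ∂_1 are all 1, so H_0 = Z.
  H_1: rank ker ∂_1 − rank ∂_2 = (18 − 6) − 12 = 0, and ∂_2 has invariant factor 2 > 1, so H_1 = Z/2.
  H_2: rank ker ∂_2 − rank ∂_3 = (12 − 12) − 0 = 0, and there is no ∂_3, so H_2 = 0.

H_0 = Z,  H_1 = Z/2,  H_2 = 0.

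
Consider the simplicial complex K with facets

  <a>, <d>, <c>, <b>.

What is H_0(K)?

H_0 = Z^4.

K has 4 vertices.
rank ∂_0 = 0, rank ∂_1 = 0 ⇒ b_0 = 4 − 0 − 0 = 4. So H_0 ≅ Z^4.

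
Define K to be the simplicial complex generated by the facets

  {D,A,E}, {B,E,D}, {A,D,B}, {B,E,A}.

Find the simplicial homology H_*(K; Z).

K has 4 vertices, 6 edges, 4 triangles.
rank ∂_0 = 0, rank ∂_1 = 3 ⇒ b_0 = 4 − 0 − 3 = 1; all invariant factors of ∂_1 are 1 so no torsion. So H_0 = Z.
rank ∂_1 = 3, rank ∂_2 = 3 ⇒ b_1 = 6 − 3 − 3 = 0; all invariant factors of ∂_2 are 1 so no torsion. So H_1 = 0.
rank ∂_2 = 3, rank ∂_3 = 0 ⇒ b_2 = 4 − 3 − 0 = 1. So H_2 = Z.

H_0 ≅ Z,  H_1 = 0,  H_2 ≅ Z.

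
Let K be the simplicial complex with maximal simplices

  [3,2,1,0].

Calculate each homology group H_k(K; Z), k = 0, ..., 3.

H_0 = Z,  H_1 = 0,  H_2 = 0,  H_3 = 0.

Order the vertices as 0 < 1 < 2 < 3. Listing each simplex with vertices in this order, K has dimension 3 with simplices:

  0-simplices (4): [0], [1], [2], [3]
  1-simplices (6): [0,1], [0,2], [0,3], [1,2], [1,3], [2,3]
  2-simplices (4): [0,1,2], [0,1,3], [0,2,3], [1,2,3]
  3-simplices (1): [0,1,2,3]

Hence C_0 ≅ Z^4, C_1 ≅ Z^6, C_2 ≅ Z^4, C_3 ≅ Z^1.

∂_1: C_1 → C_0 sends each edge [p,q] (with p < q) to q − p.
The 4×6 boundary matrix has rank 3 and Smith normal form diag(1,1,1).

∂_2: C_2 → C_1 acts by ∂[p,q,r] = [q,r] − [p,r] + [p,q]. For instance
  ∂[0,1,2] = [1,2] − [0,2] + [0,1],
  ∂[0,2,3] = [2,3] − [0,3] + [0,2].
The 6×4 boundary matrix has rank 3 and Smith normal form diag(1,1,1).

The boundary map ∂_3: C_3 → C_2 sends each 3-simplex σ to the alternating sum Σ_i (−1)^i (σ with its i-th vertex removed). For instance
  ∂[0,1,2,3] = [1,2,3] − [0,2,3] + [0,1,3] − [0,1,2].
This gives a 4×1 integer matrix of rank 1; reducing to Smith normal form yields diagonal entries (1).

Reading off H_k = ker ∂_k / im ∂_{k+1}:

  H_0: rank C_0 − rank ∂_1 = 4 − 3 = 1, and the invariant factors of ∂_1 are all 1, so H_0 ≅ Z.
  H_1: rank ker ∂_1 − rank ∂_2 = (6 − 3) − 3 = 0, and the invariant factors of ∂_2 are all 1, so H_1 ≅ 0.
  H_2: rank ker ∂_2 − rank ∂_3 = (4 − 3) − 1 = 0, and the invariant factors of ∂_3 are all 1, so H_2 ≅ 0.
  H_3: rank ker ∂_3 − rank ∂_4 = (1 − 1) − 0 = 0, and there is no ∂_4, so H_3 ≅ 0.

(K is a triangulation of the 3-simplex.)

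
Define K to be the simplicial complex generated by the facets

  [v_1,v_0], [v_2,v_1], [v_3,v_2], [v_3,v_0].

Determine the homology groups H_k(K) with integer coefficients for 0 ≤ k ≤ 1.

H_0 ≅ Z,  H_1 ≅ Z.

Take the total order v_0 < v_1 < v_2 < v_3 on the vertex set. Then K (dimension 1) consists of the simplices:

  0-simplices (4): [v_0], [v_1], [v_2], [v_3]
  1-simplices (4): [v_0,v_1], [v_0,v_3], [v_1,v_2], [v_2,v_3]

so the chain groups are C_0 ≅ Z^4, C_1 ≅ Z^4.

The boundary map ∂_1: C_1 → C_0 sends each edge [p,q] (with p < q) to q − p. For instance
  ∂[v_1,v_2] = [v_2] − [v_1].
The resulting 4×4 matrix has rank 3, and its Smith normal form has invariant factors (1,1,1).

Reading off H_k = ker ∂_k / im ∂_{k+1}:

  H_0: rank C_0 − rank ∂_1 = 4 − 3 = 1, and the invariant factors of ∂_1 are all 1, so H_0 ≅ Z.
  H_1: rank ker ∂_1 − rank ∂_2 = (4 − 3) − 0 = 1, and there is no ∂_2, so H_1 ≅ Z.

(K is a triangulation of the circle S^1.)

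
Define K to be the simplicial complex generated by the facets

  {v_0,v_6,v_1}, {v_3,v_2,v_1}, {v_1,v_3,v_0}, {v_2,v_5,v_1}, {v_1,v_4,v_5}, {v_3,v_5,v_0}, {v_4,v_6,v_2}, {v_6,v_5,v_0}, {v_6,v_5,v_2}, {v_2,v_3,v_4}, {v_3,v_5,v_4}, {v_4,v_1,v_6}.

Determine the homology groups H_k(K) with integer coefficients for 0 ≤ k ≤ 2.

We work with the vertex ordering v_0 < v_1 < v_2 < v_3 < v_4 < v_5 < v_6. The simplices of K, each written with vertices in increasing order, are:

  0-simplices (7): [v_0], [v_1], [v_2], [v_3], [v_4], [v_5], [v_6]
  1-simplices (18): (18 of them)
  2-simplices (12): (12 of them)

Hence C_0 ≅ Z^7, C_1 ≅ Z^18, C_2 ≅ Z^12.

Boundary ∂_1: C_1 → C_0 sends each edge [p,q] (with p < q) to q − p.
This gives a 7×18 integer matrix of rank 6; reducing to Smith normal form yields diagonal entries (1,1,1,1,1,1).

∂_2: C_2 → C_1 sends each 2-simplex [p,q,r] to [q,r] − [p,r] + [p,q]. For instance
  ∂[v_0,v_3,v_5] = [v_3,v_5] − [v_0,v_5] + [v_0,v_3],
  ∂[v_1,v_2,v_5] = [v_2,v_5] − [v_1,v_5] + [v_1,v_2].
The resulting 18×12 matrix has rank 12, and its Smith normal form has invariant factors (1,1,1,1,1,1,1,1,1,1,1,2).

Computing H_k = (kernel of ∂_k) / (image of ∂_{k+1}):

  H_0: rank C_0 − rank ∂_1 = 7 − 6 = 1, and the invariant factors of ∂_1 are all 1, so H_0 ≅ Z.
  H_1: rank ker ∂_1 − rank ∂_2 = (18 − 6) − 12 = 0, and ∂_2 has invariant factor 2 > 1, so H_1 ≅ Z/2Z.
  H_2: rank ker ∂_2 − rank ∂_3 = (12 − 12) − 0 = 0, and there is no ∂_3, so H_2 ≅ 0.

H_0 = Z,  H_1 = Z/2Z,  H_2 = 0.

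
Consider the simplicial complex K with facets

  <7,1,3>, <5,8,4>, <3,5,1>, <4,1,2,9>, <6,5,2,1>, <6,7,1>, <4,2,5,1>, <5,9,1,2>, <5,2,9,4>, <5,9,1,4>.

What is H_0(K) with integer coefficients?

Fix the vertex order 1 < 2 < 3 < 4 < 5 < 6 < 7 < 8 < 9 and write every simplex with vertices in increasing order. Then dim K = 3 and the simplices of K are:

  0-simplices (9): [1], [2], [3], [4], [5], [6], [7], [8], [9]
  1-simplices (20): [1,2], [1,3], [1,4], [1,5], [1,6], [1,7], [1,9], [2,4], [2,5], [2,6], [2,9], [3,5], [3,7], [4,5], [4,8], [4,9], [5,6], [5,8], [5,9], [6,7]
  2-simplices (17): [1,2,4], [1,2,5], [1,2,6], [1,2,9], [1,3,5], [1,3,7], [1,4,5], [1,4,9], [1,5,6], [1,5,9], [1,6,7], [2,4,5], [2,4,9], [2,5,6], [2,5,9], [4,5,8], [4,5,9]
  3-simplices (6): [1,2,4,5], [1,2,4,9], [1,2,5,6], [1,2,5,9], [1,4,5,9], [2,4,5,9]

so the chain groups are C_0 ≅ Z^9, C_1 ≅ Z^20, C_2 ≅ Z^17, C_3 ≅ Z^6.

The boundary map ∂_1: C_1 → C_0 maps an edge to its endpoints' difference, ∂[p,q] = q − p. For instance
  ∂[2,6] = [6] − [2].
The 9×20 boundary matrix has rank 8 and Smith normal form diag(1,1,1,1,1,1,1,1).

The boundary map ∂_2: C_2 → C_1 maps a triangle to the signed sum of its edges. For instance
  ∂[4,5,8] = [5,8] − [4,8] + [4,5],
  ∂[1,3,5] = [3,5] − [1,5] + [1,3].
The resulting 20×17 matrix has rank 12, and its Smith normal form has invariant factors (1,1,1,1,1,1,1,1,1,1,1,1).

The boundary map ∂_3: C_3 → C_2 sends each 3-simplex σ to the alternating sum Σ_i (−1)^i (σ with its i-th vertex removed). For instance
  ∂[2,4,5,9] = [4,5,9] − [2,5,9] + [2,4,9] − [2,4,5],
  ∂[1,4,5,9] = [4,5,9] − [1,5,9] + [1,4,9] − [1,4,5].
As a 17×6 matrix over Z this has rank 5, with invariant factors (1,1,1,1,1).

Computing H_k = (kernel of ∂_k) / (image of ∂_{k+1}):

  H_0: rank C_0 − rank ∂_1 = 9 − 8 = 1, and the invariant factors of ∂_1 are all 1, so H_0 ≅ Z.

H_0 ≅ Z.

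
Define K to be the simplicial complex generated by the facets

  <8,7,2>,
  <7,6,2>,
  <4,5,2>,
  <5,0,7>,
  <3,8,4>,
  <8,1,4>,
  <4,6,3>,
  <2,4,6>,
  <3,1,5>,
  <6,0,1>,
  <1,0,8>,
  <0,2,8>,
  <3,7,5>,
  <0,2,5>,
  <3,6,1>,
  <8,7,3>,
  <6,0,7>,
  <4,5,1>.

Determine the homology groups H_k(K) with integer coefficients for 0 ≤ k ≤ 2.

Take the total order 0 < 1 < 2 < 3 < 4 < 5 < 6 < 7 < 8 on the vertex set. Then K (dimension 2) consists of the simplices:

  0-simplices (9): [0], [1], [2], [3], [4], [5], [6], [7], [8]
  1-simplices (27): (27 of them)
  2-simplices (18): [0,1,6], [0,1,8], [0,2,5], [0,2,8], [0,5,7], [0,6,7], [1,3,5], [1,3,6], [1,4,5], [1,4,8], [2,4,5], [2,4,6], [2,6,7], [2,7,8], [3,4,6], [3,4,8], [3,5,7], [3,7,8]

giving chain groups C_0 ≅ Z^9, C_1 ≅ Z^27, C_2 ≅ Z^18.

∂_1: C_1 → C_0 maps an edge to its endpoints' difference, ∂[p,q] = q − p. For instance
  ∂[1,4] = [4] − [1].
The resulting 9×27 matrix has rank 8, and its Smith normal form has invariant factors (1,1,1,1,1,1,1,1).

The boundary map ∂_2: C_2 → C_1 maps a triangle to the signed sum of its edges. For instance
  ∂[2,6,7] = [6,7] − [2,7] + [2,6],
  ∂[2,4,5] = [4,5] − [2,5] + [2,4].
The 27×18 boundary matrix has rank 18 and Smith normal form diag(1,1,1,1,1,1,1,1,1,1,1,1,1,1,1,1,1,2).

Now H_k = ker ∂_k / im ∂_{k+1}, so:

  H_0: rank C_0 − rank ∂_1 = 9 − 8 = 1, and the invariant factors of ∂_1 are all 1, so H_0 = Z.
  H_1: rank ker ∂_1 − rank ∂_2 = (27 − 8) − 18 = 1, and ∂_2 has invariant factor 2 > 1, so H_1 = Z × Z/2.
  H_2: rank ker ∂_2 − rank ∂_3 = (18 − 18) − 0 = 0, and there is no ∂_3, so H_2 = 0.

As a check, the Euler characteristic is 9 − 27 + 18 = 0, which agrees with 1 − 1 + 0 = 0.
(K is a triangulation of the Klein bottle.)

H_0 ≅ Z,  H_1 ≅ Z × Z/2,  H_2 = 0.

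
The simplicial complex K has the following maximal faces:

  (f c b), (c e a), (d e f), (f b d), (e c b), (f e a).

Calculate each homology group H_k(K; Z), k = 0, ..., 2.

H_0 ≅ Z,  H_1 ≅ Z,  H_2 = 0.

Order the vertices as a < b < c < d < e < f. Listing each simplex with vertices in this order, K has dimension 2 with simplices:

  0-simplices (6): a, b, c, d, e, f
  1-simplices (12): ac, ae, af, bc, bd, be, bf, ce, cf, de, df, ef
  2-simplices (6): ace, aef, bce, bcf, bdf, def

so the chain groups are C_0 ≅ Z^6, C_1 ≅ Z^12, C_2 ≅ Z^6.

∂_1: C_1 → C_0 maps an edge to its endpoints' difference, ∂[p,q] = q − p. For instance
  ∂bd = d − b.
The 6×12 boundary matrix has rank 5 and Smith normal form diag(1,1,1,1,1).

Boundary ∂_2: C_2 → C_1 acts by ∂[p,q,r] = [q,r] − [p,r] + [p,q]. For instance
  ∂bce = ce − be + bc,
  ∂bcf = cf − bf + bc.
The 12×6 boundary matrix has rank 6 and Smith normal form diag(1,1,1,1,1,1).

From H_k ≅ ker(∂_k) / im(∂_{k+1}) we obtain:

  H_0: rank C_0 − rank ∂_1 = 6 − 5 = 1, and the invariant factors of ∂_1 are all 1, so H_0 = Z.
  H_1: rank ker ∂_1 − rank ∂_2 = (12 − 5) − 6 = 1, and the invariant factors of ∂_2 are all 1, so H_1 = Z.
  H_2: rank ker ∂_2 − rank ∂_3 = (6 − 6) − 0 = 0, and there is no ∂_3, so H_2 = 0.

(K is a triangulation of the cylinder S^1 x I.)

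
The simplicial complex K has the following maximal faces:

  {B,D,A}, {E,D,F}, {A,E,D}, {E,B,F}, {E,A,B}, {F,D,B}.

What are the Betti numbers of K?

Order the vertices as A < B < D < E < F. Listing each simplex with vertices in this order, K has dimension 2 with simplices:

  0-simplices (5): A, B, D, E, F
  1-simplices (9): AB, AD, AE, BD, BE, BF, DE, DF, EF
  2-simplices (6): ABD, ABE, ADE, BDF, BEF, DEF

so the chain groups are C_0 ≅ Z^5, C_1 ≅ Z^9, C_2 ≅ Z^6.

∂_1: C_1 → C_0 maps an edge to its endpoints' difference, ∂[p,q] = q − p.
As a 5×9 matrix over Z this has rank 4, with invariant factors (1,1,1,1).

The boundary map ∂_2: C_2 → C_1 maps a triangle to the signed sum of its edges. For instance
  ∂ADE = DE − AE + AD,
  ∂ABE = BE − AE + AB.
The resulting 9×6 matrix has rank 5, and its Smith normal form has invariant factors (1,1,1,1,1).

From H_k ≅ ker(∂_k) / im(∂_{k+1}) we obtain:

  H_0: rank C_0 − rank ∂_1 = 5 − 4 = 1, and the invariant factors of ∂_1 are all 1, so H_0 ≅ Z.
  H_1: rank ker ∂_1 − rank ∂_2 = (9 − 4) − 5 = 0, and the invariant factors of ∂_2 are all 1, so H_1 ≅ 0.
  H_2: rank ker ∂_2 − rank ∂_3 = (6 − 5) − 0 = 1, and there is no ∂_3, so H_2 ≅ Z.

(K is a triangulation of the 2-sphere S^2.)

Hence the Betti numbers are b_0 = 1, b_1 = 0, b_2 = 1.

b_0 = 1, b_1 = 0, b_2 = 1.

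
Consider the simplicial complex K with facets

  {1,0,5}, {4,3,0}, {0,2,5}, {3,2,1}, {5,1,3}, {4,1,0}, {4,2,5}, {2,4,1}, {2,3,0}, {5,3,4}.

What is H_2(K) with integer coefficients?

Order the vertices as 0 < 1 < 2 < 3 < 4 < 5. Listing each simplex with vertices in this order, K has dimension 2 with simplices:

  0-simplices (6): [0], [1], [2], [3], [4], [5]
  1-simplices (15): [0,1], [0,2], [0,3], [0,4], [0,5], [1,2], [1,3], [1,4], [1,5], [2,3], [2,4], [2,5], [3,4], [3,5], [4,5]
  2-simplices (10): [0,1,4], [0,1,5], [0,2,3], [0,2,5], [0,3,4], [1,2,3], [1,2,4], [1,3,5], [2,4,5], [3,4,5]

so the chain groups are C_0 ≅ Z^6, C_1 ≅ Z^15, C_2 ≅ Z^10.

Boundary ∂_1: C_1 → C_0 sends each edge [p,q] (with p < q) to q − p. For instance
  ∂[0,3] = [3] − [0].
As a 6×15 matrix over Z this has rank 5, with invariant factors (1,1,1,1,1).

∂_2: C_2 → C_1 maps a triangle to the signed sum of its edges. For instance
  ∂[0,1,5] = [1,5] − [0,5] + [0,1],
  ∂[0,1,4] = [1,4] − [0,4] + [0,1].
This gives a 15×10 integer matrix of rank 10; reducing to Smith normal form yields diagonal entries (1,1,1,1,1,1,1,1,1,2).

Reading off H_k = ker ∂_k / im ∂_{k+1}:

  H_2: rank ker ∂_2 − rank ∂_3 = (10 − 10) − 0 = 0, and there is no ∂_3, so H_2 = 0.

H_2 = 0.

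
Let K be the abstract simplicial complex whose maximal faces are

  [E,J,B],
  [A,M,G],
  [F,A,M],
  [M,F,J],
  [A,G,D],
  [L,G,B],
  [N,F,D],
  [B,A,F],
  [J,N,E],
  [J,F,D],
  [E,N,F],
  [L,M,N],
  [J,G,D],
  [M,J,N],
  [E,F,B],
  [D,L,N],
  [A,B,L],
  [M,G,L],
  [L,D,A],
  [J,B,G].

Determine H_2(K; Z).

Fix the vertex order A < B < D < E < F < G < J < L < M < N and write every simplex with vertices in increasing order. Then dim K = 2 and the simplices of K are:

  0-simplices (10): A, B, D, E, F, G, J, L, M, N
  1-simplices (30): AB, AD, AF, AG, AL, AM, BE, BF, BG, BJ, BL, DF, DG, DJ, DL, DN, EF, EJ, EN, FJ, FM, FN, GJ, GL, GM, JM, JN, LM, LN, MN
  2-simplices (20): ABF, ABL, ADG, ADL, AFM, AGM, BEF, BEJ, BGJ, BGL, DFJ, DFN, DGJ, DLN, EFN, EJN, FJM, GLM, JMN, LMN

giving chain groups C_0 ≅ Z^10, C_1 ≅ Z^30, C_2 ≅ Z^20.

The boundary map ∂_1: C_1 → C_0 sends each edge [p,q] (with p < q) to q − p. For instance
  ∂AG = G − A.
The resulting 10×30 matrix has rank 9, and its Smith normal form has invariant factors (1,1,1,1,1,1,1,1,1).

The boundary map ∂_2: C_2 → C_1 sends each 2-simplex [p,q,r] to [q,r] − [p,r] + [p,q]. For instance
  ∂BEJ = EJ − BJ + BE,
  ∂FJM = JM − FM + FJ.
The 30×20 boundary matrix has rank 20 and Smith normal form diag(1,1,1,1,1,1,1,1,1,1,1,1,1,1,1,1,1,1,1,2).

Now H_k = ker ∂_k / im ∂_{k+1}, so:

  H_2: rank ker ∂_2 − rank ∂_3 = (20 − 20) − 0 = 0, and there is no ∂_3, so H_2 ≅ 0.

H_2 ≅ 0.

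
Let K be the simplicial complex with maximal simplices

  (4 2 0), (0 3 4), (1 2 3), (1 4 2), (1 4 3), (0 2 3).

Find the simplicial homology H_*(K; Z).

H_0 ≅ Z,  H_1 = 0,  H_2 ≅ Z.

Fix the vertex order 0 < 1 < 2 < 3 < 4 and write every simplex with vertices in increasing order. Then dim K = 2 and the simplices of K are:

  0-simplices (5): [0], [1], [2], [3], [4]
  1-simplices (9): [0,2], [0,3], [0,4], [1,2], [1,3], [1,4], [2,3], [2,4], [3,4]
  2-simplices (6): [0,2,3], [0,2,4], [0,3,4], [1,2,3], [1,2,4], [1,3,4]

giving chain groups C_0 ≅ Z^5, C_1 ≅ Z^9, C_2 ≅ Z^6.

Boundary ∂_1: C_1 → C_0 maps an edge to its endpoints' difference, ∂[p,q] = q − p.
The resulting 5×9 matrix has rank 4, and its Smith normal form has invariant factors (1,1,1,1).

∂_2: C_2 → C_1 maps a triangle to the signed sum of its edges. For instance
  ∂[1,3,4] = [3,4] − [1,4] + [1,3],
  ∂[1,2,4] = [2,4] − [1,4] + [1,2].
This gives a 9×6 integer matrix of rank 5; reducing to Smith normal form yields diagonal entries (1,1,1,1,1).

Reading off H_k = ker ∂_k / im ∂_{k+1}:

  H_0: rank C_0 − rank ∂_1 = 5 − 4 = 1, and the invariant factors of ∂_1 are all 1, so H_0 ≅ Z.
  H_1: rank ker ∂_1 − rank ∂_2 = (9 − 4) − 5 = 0, and the invariant factors of ∂_2 are all 1, so H_1 ≅ 0.
  H_2: rank ker ∂_2 − rank ∂_3 = (6 − 5) − 0 = 1, and there is no ∂_3, so H_2 ≅ Z.

(K is a triangulation of the 2-sphere S^2.)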